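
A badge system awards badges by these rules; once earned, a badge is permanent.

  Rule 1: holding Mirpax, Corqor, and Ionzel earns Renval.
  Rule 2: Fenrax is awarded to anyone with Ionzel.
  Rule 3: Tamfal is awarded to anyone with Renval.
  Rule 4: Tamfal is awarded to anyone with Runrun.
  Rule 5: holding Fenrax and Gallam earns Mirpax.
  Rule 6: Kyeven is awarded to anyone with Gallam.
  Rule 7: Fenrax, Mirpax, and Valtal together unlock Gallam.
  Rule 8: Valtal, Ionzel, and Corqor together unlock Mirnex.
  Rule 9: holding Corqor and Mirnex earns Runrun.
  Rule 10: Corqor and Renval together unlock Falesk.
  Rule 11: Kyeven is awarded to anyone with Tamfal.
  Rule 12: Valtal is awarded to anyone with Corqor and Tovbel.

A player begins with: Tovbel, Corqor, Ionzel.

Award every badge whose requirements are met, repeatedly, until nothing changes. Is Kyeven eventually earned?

With Corqor and Tovbel, Valtal is earned (Rule 12).
With Valtal, Ionzel, and Corqor, Mirnex is earned (Rule 8).
With Corqor and Mirnex, Runrun is earned (Rule 9).
With Runrun, Tamfal is earned (Rule 4).
With Tamfal, Kyeven is earned (Rule 11).

Yes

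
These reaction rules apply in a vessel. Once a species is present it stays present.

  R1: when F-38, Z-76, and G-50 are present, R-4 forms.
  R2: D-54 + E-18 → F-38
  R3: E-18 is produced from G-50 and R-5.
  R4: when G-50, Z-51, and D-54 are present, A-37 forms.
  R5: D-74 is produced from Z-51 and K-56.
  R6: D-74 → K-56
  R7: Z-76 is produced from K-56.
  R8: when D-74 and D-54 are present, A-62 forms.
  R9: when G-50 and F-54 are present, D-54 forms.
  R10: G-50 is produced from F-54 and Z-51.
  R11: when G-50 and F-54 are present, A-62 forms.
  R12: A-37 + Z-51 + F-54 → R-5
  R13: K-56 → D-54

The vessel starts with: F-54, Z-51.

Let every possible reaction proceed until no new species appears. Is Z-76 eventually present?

Z-76 would need K-56 (R7), but K-56 never forms.

No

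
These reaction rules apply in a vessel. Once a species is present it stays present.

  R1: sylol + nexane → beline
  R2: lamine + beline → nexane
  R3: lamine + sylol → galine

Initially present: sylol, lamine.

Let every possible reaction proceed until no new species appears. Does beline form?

No

beline would need sylol and nexane (R1), but nexane never forms.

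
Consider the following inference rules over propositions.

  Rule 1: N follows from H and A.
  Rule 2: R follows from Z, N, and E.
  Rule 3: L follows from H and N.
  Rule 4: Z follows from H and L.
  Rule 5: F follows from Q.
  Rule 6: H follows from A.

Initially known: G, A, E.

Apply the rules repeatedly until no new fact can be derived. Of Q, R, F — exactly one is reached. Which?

R

From A, Rule 6 gives H.
H and A hold, so N follows (Rule 1).
From H and N, Rule 3 gives L.
From H and L, Rule 4 gives Z.
From Z, N, and E, Rule 2 gives R.
No rule produces Q, and it is not given. F would need Q (Rule 5), but Q is never established.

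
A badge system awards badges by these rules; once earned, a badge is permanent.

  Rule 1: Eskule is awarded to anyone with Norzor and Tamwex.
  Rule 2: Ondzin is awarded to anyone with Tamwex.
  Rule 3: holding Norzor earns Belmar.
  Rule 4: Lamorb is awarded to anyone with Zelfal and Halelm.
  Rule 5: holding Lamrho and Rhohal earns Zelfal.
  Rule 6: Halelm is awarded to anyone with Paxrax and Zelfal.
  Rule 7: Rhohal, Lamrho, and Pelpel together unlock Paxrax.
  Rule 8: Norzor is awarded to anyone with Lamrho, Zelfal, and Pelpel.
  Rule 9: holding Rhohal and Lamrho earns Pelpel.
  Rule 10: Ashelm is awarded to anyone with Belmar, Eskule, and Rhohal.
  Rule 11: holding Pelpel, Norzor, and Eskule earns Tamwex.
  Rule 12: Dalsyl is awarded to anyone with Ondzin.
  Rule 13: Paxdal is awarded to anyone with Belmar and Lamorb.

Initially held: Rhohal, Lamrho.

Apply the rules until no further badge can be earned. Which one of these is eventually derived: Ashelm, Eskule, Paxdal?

Paxdal

With Lamrho and Rhohal, Zelfal is earned (Rule 5).
With Rhohal and Lamrho, Pelpel is earned (Rule 9).
With Lamrho, Zelfal, and Pelpel, Norzor is earned (Rule 8).
With Rhohal, Lamrho, and Pelpel, Paxrax is earned (Rule 7).
With Paxrax and Zelfal, Halelm is earned (Rule 6).
With Norzor, Belmar is earned (Rule 3).
With Zelfal and Halelm, Lamorb is earned (Rule 4).
With Belmar and Lamorb, Paxdal is earned (Rule 13).
Ashelm would need Belmar, Eskule, and Rhohal (Rule 10), but Eskule is never earned. Eskule would need Norzor and Tamwex (Rule 1), but Tamwex is never earned.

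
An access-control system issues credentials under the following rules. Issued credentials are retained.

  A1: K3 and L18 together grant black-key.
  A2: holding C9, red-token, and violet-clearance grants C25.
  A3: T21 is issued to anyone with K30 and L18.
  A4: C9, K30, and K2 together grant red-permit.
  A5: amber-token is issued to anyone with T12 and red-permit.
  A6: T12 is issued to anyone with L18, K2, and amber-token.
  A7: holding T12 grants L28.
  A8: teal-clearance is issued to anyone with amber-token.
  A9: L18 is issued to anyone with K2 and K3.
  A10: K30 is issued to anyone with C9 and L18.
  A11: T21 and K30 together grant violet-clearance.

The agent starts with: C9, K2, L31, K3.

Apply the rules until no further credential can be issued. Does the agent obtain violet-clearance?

Yes

Holding K2 and K3 grants L18 (A9).
Holding C9 and L18 grants K30 (A10).
Holding K30 and L18 grants T21 (A3).
Holding T21 and K30 grants violet-clearance (A11).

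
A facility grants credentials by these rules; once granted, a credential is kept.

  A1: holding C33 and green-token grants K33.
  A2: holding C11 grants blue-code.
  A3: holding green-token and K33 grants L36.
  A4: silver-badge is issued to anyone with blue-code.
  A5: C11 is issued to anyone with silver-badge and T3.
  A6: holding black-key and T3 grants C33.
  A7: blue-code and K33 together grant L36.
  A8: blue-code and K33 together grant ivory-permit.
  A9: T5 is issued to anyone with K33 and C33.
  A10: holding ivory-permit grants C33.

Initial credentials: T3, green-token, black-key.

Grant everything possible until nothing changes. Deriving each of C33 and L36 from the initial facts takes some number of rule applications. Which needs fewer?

C33

C33: Holding black-key and T3 grants C33 (A6). [1 rule application]
L36: Holding black-key and T3 grants C33 (A6). Holding C33 and green-token grants K33 (A1). Holding green-token and K33 grants L36 (A3). [3 rule applications]
C33 needs fewer.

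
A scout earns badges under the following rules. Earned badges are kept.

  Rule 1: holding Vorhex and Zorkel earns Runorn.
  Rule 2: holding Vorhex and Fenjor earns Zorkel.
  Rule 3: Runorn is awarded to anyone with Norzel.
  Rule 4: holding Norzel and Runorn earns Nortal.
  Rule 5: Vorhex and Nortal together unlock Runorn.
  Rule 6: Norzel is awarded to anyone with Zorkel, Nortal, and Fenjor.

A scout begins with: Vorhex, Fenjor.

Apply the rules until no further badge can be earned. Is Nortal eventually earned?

Nortal would need Norzel and Runorn (Rule 4), but Norzel is never earned.

No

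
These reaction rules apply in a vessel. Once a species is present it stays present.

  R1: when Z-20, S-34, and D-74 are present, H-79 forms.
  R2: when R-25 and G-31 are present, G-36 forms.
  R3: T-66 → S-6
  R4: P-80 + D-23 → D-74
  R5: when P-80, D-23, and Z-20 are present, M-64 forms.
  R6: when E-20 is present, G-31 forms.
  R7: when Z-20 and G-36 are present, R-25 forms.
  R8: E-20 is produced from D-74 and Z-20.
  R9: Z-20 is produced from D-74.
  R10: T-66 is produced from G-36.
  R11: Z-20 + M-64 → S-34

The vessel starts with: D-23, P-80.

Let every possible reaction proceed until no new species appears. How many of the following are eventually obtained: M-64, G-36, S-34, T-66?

P-80 and D-23 present → D-74 forms (R4).
D-74 present → Z-20 forms (R9).
P-80, D-23, and Z-20 present → M-64 forms (R5).
Z-20 and M-64 present → S-34 forms (R11).
M-64: reached.
G-36 would need R-25 and G-31 (R2), but R-25 never forms.
S-34: reached.
T-66 would need G-36 (R10), but G-36 never forms.
Reached: M-64 and S-34 — 2 of the 4.

2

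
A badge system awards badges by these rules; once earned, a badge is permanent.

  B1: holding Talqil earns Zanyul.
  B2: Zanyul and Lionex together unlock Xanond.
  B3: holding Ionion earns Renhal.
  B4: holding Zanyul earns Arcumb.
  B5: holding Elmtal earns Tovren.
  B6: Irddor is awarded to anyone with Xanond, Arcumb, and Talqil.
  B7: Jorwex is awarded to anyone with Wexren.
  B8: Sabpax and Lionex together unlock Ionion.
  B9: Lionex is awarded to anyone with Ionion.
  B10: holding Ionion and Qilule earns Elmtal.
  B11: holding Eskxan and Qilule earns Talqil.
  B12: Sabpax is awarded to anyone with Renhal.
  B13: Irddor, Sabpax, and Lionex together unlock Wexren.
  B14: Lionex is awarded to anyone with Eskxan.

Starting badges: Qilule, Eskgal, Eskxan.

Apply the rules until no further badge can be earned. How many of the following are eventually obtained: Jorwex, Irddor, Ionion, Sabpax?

1

With Eskxan, Lionex is earned (B14).
With Eskxan and Qilule, Talqil is earned (B11).
With Talqil, Zanyul is earned (B1).
With Zanyul, Arcumb is earned (B4).
With Zanyul and Lionex, Xanond is earned (B2).
With Xanond, Arcumb, and Talqil, Irddor is earned (B6).
Jorwex would need Wexren (B7), but Wexren is never earned.
Irddor: reached.
Ionion would need Sabpax and Lionex (B8), but Sabpax is never earned.
Sabpax would need Renhal (B12), but Renhal is never earned.
Reached: Irddor — 1 of the 4.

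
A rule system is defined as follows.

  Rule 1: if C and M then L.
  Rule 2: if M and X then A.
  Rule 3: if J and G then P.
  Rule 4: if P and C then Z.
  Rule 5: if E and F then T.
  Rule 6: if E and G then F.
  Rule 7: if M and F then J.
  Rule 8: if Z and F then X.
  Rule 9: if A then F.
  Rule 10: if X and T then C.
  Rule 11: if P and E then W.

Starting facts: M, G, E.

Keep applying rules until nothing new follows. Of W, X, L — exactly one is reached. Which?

E and G hold, so F follows (Rule 6).
M and F hold, so J follows (Rule 7).
J and G hold, so P follows (Rule 3).
From P and E, Rule 11 gives W.
L would need C and M (Rule 1), but C is never established. X would need Z and F (Rule 8), but Z is never established.

W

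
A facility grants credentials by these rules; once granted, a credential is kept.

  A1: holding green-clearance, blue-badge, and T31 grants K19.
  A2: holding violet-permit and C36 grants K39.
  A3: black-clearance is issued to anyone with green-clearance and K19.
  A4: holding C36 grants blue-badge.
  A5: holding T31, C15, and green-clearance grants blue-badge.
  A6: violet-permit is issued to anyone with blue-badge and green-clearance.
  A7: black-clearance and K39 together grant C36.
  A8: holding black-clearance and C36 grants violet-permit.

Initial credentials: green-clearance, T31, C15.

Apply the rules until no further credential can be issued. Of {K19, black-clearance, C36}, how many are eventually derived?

2

Holding T31, C15, and green-clearance grants blue-badge (A5).
Holding green-clearance, blue-badge, and T31 grants K19 (A1).
Holding green-clearance and K19 grants black-clearance (A3).
K19: reached.
black-clearance: reached.
C36 would need black-clearance and K39 (A7), but K39 is never granted.
Reached: K19 and black-clearance — 2 of the 3.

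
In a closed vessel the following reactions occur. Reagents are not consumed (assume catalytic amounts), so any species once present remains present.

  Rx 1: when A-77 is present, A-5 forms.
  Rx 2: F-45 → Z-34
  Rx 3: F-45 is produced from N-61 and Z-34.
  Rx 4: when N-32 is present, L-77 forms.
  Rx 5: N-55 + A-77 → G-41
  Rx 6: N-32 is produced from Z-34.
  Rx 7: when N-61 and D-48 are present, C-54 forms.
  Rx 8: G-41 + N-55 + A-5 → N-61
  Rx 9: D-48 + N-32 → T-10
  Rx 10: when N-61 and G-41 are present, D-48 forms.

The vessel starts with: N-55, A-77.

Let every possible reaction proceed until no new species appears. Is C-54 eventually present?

N-55 and A-77 present → G-41 forms (Rx 5).
A-77 present → A-5 forms (Rx 1).
G-41, N-55, and A-5 present → N-61 forms (Rx 8).
N-61 and G-41 present → D-48 forms (Rx 10).
N-61 and D-48 present → C-54 forms (Rx 7).

Yes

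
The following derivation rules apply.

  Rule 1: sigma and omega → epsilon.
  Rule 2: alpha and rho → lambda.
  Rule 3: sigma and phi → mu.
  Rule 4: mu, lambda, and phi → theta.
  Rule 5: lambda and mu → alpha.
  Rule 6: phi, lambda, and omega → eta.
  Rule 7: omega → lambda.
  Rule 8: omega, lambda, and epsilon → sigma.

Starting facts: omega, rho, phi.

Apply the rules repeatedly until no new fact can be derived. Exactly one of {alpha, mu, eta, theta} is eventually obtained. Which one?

From omega, Rule 7 gives lambda.
From phi, lambda, and omega, Rule 6 gives eta.
theta would need mu, lambda, and phi (Rule 4), but mu is never established. alpha would need lambda and mu (Rule 5), but mu is never established. mu would need sigma and phi (Rule 3), but sigma is never established.

eta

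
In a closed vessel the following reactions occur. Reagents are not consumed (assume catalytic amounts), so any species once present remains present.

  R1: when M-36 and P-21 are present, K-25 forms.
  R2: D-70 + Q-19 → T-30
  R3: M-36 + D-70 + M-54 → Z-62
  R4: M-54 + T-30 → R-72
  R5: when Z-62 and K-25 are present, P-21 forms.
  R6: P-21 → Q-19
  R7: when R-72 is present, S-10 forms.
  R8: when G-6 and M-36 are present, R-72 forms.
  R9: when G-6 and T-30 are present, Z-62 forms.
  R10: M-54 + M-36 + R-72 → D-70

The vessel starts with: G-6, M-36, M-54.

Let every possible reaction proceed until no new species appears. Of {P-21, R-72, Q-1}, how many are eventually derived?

G-6 and M-36 present → R-72 forms (R8).
P-21 would need Z-62 and K-25 (R5), but K-25 never forms.
R-72: reached.
No rule produces Q-1, and it is not given.
Reached: R-72 — 1 of the 3.

1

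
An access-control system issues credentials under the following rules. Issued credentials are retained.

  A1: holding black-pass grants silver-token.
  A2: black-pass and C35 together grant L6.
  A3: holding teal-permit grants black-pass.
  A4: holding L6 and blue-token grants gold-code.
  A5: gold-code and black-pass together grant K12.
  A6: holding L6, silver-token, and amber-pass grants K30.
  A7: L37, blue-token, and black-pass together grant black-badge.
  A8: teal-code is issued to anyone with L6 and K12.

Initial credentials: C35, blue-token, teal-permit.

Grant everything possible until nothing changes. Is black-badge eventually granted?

black-badge would need L37, blue-token, and black-pass (A7), but L37 is never granted.

No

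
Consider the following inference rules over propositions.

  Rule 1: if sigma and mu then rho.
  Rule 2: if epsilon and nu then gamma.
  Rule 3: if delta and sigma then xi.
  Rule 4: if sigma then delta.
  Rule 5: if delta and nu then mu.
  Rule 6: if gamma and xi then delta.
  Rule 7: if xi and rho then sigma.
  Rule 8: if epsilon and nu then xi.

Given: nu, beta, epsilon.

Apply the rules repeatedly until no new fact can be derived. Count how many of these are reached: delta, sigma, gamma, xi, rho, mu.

4

From epsilon and nu, Rule 8 gives xi.
From epsilon and nu, Rule 2 gives gamma.
From gamma and xi, Rule 6 gives delta.
delta and nu hold, so mu follows (Rule 5).
delta: reached.
sigma would need xi and rho (Rule 7), but rho is never established.
gamma: reached.
xi: reached.
rho would need sigma and mu (Rule 1), but sigma is never established.
mu: reached.
Reached: delta, gamma, xi, and mu — 4 of the 6.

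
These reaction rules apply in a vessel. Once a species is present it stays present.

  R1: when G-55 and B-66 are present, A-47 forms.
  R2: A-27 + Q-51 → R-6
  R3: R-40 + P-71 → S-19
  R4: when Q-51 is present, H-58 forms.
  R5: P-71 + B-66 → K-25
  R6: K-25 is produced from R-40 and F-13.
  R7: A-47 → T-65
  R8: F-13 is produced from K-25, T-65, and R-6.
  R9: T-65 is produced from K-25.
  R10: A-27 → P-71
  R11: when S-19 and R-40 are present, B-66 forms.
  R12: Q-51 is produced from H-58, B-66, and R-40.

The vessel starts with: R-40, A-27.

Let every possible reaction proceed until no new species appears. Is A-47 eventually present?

No

A-47 would need G-55 and B-66 (R1), but G-55 never forms.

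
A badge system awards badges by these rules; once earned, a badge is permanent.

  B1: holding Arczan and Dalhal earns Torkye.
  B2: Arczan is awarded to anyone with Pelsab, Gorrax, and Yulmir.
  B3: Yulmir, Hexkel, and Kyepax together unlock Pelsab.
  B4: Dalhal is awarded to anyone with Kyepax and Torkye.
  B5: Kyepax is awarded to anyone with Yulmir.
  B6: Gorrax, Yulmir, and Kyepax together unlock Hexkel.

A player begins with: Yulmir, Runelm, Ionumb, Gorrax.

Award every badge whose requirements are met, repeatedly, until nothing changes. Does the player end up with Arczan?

Yes

With Yulmir, Kyepax is earned (B5).
With Gorrax, Yulmir, and Kyepax, Hexkel is earned (B6).
With Yulmir, Hexkel, and Kyepax, Pelsab is earned (B3).
With Pelsab, Gorrax, and Yulmir, Arczan is earned (B2).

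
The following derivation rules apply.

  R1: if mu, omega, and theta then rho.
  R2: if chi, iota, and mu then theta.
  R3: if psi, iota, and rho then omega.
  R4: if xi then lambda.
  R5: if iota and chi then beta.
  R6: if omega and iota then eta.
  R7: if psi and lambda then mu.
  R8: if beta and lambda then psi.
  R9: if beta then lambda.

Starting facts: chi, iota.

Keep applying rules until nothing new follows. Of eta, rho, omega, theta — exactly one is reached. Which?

theta

iota and chi hold, so beta follows (R5).
beta holds, so lambda follows (R9).
From beta and lambda, R8 gives psi.
psi and lambda hold, so mu follows (R7).
From chi, iota, and mu, R2 gives theta.
omega would need psi, iota, and rho (R3), but rho is never established. rho would need mu, omega, and theta (R1), but omega is never established. eta would need omega and iota (R6), but omega is never established.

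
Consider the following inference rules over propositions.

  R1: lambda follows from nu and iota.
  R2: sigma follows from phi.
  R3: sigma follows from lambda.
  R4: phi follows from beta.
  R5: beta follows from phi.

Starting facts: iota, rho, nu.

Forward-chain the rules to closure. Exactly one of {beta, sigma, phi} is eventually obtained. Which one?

sigma

From nu and iota, R1 gives lambda.
From lambda, R3 gives sigma.
beta would need phi (R5), but phi is never established. phi would need beta (R4), but beta is never established.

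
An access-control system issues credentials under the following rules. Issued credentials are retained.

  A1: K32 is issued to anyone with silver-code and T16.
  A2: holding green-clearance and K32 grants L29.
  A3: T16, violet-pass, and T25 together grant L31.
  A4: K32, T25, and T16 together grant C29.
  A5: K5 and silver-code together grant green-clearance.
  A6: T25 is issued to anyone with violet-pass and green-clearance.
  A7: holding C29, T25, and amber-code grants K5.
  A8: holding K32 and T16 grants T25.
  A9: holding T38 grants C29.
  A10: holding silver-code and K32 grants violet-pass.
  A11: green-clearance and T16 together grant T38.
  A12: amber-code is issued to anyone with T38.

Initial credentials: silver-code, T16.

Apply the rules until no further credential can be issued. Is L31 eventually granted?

Holding silver-code and T16 grants K32 (A1).
Holding K32 and T16 grants T25 (A8).
Holding silver-code and K32 grants violet-pass (A10).
Holding T16, violet-pass, and T25 grants L31 (A3).

Yes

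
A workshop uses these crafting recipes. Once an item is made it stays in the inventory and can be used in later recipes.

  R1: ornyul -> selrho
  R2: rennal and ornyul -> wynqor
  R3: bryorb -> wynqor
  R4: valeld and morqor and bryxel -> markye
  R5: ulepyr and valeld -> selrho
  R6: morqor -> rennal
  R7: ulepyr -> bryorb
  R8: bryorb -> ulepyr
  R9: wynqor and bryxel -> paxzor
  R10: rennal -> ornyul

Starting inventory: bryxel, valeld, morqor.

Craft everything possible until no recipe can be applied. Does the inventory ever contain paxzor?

morqor -> rennal (R6).
rennal -> ornyul (R10).
Using R2, rennal and ornyul make wynqor.
Using R9, wynqor and bryxel make paxzor.

Yes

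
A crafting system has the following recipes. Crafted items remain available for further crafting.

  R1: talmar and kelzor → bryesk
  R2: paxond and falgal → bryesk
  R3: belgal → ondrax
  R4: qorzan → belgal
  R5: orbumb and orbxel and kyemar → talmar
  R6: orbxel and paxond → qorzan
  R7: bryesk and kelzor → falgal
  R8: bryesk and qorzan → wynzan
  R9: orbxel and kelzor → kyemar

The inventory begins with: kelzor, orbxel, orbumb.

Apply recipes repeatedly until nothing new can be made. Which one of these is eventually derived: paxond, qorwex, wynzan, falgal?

falgal

orbxel and kelzor → kyemar (R9).
Using R5, orbumb, orbxel, and kyemar make talmar.
Using R1, talmar and kelzor make bryesk.
bryesk and kelzor → falgal (R7).
No rule produces qorwex, and it is not given. No rule produces paxond, and it is not given. wynzan would need bryesk and qorzan (R8), but qorzan is never obtained.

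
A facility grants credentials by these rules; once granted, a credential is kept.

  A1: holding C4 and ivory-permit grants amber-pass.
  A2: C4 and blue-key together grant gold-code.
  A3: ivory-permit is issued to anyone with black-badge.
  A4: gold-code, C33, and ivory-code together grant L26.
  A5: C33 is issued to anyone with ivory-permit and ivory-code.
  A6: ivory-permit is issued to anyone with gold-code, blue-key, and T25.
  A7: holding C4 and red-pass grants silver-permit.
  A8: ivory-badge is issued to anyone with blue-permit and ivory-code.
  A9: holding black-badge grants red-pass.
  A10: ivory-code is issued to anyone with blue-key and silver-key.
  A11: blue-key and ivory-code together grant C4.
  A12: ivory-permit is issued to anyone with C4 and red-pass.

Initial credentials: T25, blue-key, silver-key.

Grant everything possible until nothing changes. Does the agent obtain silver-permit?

silver-permit would need C4 and red-pass (A7), but red-pass is never granted.

No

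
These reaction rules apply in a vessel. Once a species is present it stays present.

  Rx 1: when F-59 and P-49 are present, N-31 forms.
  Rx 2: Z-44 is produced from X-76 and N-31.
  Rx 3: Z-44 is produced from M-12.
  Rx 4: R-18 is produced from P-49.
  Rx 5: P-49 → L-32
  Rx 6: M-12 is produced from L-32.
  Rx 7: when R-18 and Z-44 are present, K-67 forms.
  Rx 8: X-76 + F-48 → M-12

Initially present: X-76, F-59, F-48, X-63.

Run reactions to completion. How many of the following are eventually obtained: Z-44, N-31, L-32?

1

X-76 and F-48 present → M-12 forms (Rx 8).
M-12 present → Z-44 forms (Rx 3).
Z-44: reached.
N-31 would need F-59 and P-49 (Rx 1), but P-49 never forms.
L-32 would need P-49 (Rx 5), but P-49 never forms.
Reached: Z-44 — 1 of the 3.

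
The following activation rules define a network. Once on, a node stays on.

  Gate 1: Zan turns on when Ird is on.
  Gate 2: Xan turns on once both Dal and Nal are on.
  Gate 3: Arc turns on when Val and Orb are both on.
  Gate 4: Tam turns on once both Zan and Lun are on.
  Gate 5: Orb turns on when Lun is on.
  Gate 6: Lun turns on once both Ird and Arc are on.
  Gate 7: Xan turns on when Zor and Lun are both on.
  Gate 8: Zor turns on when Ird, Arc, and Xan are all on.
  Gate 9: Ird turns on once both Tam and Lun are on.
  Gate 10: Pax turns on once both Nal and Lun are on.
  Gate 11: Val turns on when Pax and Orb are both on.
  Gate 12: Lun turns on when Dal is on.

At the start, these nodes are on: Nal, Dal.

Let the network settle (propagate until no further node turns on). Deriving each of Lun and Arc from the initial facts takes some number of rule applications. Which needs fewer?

Lun: Dal is on, so Lun turns on (Gate 12). [1 rule application]
Arc: Dal is on, so Lun turns on (Gate 12). Gate 5: Lun on → Orb on. Nal and Lun are on, so Pax turns on (Gate 10). Gate 11: Pax and Orb on → Val on. Gate 3: Val and Orb on → Arc on. [5 rule applications]
Lun needs fewer.

Lun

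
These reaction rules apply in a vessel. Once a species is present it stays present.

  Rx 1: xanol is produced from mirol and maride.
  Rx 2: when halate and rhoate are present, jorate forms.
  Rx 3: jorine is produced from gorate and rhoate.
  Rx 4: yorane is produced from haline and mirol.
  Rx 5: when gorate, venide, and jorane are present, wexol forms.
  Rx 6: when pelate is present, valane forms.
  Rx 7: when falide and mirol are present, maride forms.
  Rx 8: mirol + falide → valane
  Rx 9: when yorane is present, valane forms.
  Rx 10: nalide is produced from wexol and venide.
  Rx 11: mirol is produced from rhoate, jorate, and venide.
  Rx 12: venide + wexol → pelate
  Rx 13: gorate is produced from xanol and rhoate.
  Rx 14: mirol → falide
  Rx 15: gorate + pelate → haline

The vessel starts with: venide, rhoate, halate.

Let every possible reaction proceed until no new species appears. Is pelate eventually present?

No

pelate would need venide and wexol (Rx 12), but wexol never forms.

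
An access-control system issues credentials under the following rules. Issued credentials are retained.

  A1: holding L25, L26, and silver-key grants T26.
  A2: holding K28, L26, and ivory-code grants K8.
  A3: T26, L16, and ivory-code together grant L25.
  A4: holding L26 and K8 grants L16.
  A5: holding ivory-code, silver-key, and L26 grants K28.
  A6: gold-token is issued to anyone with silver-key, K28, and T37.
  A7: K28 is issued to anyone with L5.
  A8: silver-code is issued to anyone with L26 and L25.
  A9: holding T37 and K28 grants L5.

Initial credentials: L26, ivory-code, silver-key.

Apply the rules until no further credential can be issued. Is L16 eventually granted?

Yes

Holding ivory-code, silver-key, and L26 grants K28 (A5).
Holding K28, L26, and ivory-code grants K8 (A2).
Holding L26 and K8 grants L16 (A4).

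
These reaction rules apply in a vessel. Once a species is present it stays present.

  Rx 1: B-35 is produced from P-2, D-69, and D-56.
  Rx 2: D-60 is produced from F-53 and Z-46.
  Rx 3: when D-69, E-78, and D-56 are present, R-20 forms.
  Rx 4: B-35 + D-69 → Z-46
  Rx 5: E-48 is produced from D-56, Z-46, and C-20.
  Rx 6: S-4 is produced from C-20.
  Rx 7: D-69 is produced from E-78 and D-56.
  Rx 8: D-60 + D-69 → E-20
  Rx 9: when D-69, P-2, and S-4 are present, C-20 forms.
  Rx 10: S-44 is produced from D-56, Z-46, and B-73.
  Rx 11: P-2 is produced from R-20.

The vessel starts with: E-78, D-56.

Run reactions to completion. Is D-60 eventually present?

D-60 would need F-53 and Z-46 (Rx 2), but F-53 never forms.

No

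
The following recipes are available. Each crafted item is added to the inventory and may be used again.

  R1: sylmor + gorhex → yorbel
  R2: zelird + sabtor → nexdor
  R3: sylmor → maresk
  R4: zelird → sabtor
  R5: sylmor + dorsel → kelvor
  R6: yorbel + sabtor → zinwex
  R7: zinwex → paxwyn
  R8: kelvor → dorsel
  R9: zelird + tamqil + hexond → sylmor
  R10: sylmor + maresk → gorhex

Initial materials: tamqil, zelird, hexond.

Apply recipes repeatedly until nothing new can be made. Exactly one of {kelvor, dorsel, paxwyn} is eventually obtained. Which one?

paxwyn

zelird + tamqil + hexond → sylmor (R9).
zelird → sabtor (R4).
sylmor → maresk (R3).
Using R10, sylmor and maresk make gorhex.
Using R1, sylmor and gorhex make yorbel.
yorbel + sabtor → zinwex (R6).
zinwex → paxwyn (R7).
dorsel would need kelvor (R8), but kelvor is never obtained. kelvor would need sylmor and dorsel (R5), but dorsel is never obtained.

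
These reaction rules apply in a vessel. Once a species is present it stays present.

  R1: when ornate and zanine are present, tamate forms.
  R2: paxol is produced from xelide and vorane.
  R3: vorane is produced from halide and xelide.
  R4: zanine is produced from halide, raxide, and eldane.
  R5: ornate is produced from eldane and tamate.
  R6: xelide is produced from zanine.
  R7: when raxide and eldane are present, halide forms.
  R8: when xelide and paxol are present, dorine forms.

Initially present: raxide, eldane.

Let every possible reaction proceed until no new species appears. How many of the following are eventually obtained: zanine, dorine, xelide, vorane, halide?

5

raxide and eldane present → halide forms (R7).
halide, raxide, and eldane present → zanine forms (R4).
zanine present → xelide forms (R6).
halide and xelide present → vorane forms (R3).
xelide and vorane present → paxol forms (R2).
xelide and paxol present → dorine forms (R8).
zanine: reached.
dorine: reached.
xelide: reached.
vorane: reached.
halide: reached.
All 5 are reached.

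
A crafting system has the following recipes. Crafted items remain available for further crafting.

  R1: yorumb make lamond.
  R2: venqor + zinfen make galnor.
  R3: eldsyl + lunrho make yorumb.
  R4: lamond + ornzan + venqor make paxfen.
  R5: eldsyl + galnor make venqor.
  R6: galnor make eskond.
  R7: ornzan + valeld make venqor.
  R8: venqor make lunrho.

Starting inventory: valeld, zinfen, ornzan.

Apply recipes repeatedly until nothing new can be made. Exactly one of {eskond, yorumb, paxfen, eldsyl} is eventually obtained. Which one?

eskond

Using R7, ornzan and valeld make venqor.
Using R2, venqor and zinfen make galnor.
Using R6, galnor makes eskond.
yorumb would need eldsyl and lunrho (R3), but eldsyl is never obtained. paxfen would need lamond, ornzan, and venqor (R4), but lamond is never obtained. No rule produces eldsyl, and it is not given.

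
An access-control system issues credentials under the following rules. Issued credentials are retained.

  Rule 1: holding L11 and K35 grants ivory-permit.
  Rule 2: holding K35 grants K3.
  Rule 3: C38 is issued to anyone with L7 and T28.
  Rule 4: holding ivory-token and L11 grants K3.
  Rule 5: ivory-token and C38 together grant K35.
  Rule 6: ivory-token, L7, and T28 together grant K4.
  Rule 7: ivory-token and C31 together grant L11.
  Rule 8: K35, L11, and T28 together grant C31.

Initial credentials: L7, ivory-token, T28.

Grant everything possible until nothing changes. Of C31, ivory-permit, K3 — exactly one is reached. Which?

K3

Holding L7 and T28 grants C38 (Rule 3).
Holding ivory-token and C38 grants K35 (Rule 5).
Holding K35 grants K3 (Rule 2).
C31 would need K35, L11, and T28 (Rule 8), but L11 is never granted. ivory-permit would need L11 and K35 (Rule 1), but L11 is never granted.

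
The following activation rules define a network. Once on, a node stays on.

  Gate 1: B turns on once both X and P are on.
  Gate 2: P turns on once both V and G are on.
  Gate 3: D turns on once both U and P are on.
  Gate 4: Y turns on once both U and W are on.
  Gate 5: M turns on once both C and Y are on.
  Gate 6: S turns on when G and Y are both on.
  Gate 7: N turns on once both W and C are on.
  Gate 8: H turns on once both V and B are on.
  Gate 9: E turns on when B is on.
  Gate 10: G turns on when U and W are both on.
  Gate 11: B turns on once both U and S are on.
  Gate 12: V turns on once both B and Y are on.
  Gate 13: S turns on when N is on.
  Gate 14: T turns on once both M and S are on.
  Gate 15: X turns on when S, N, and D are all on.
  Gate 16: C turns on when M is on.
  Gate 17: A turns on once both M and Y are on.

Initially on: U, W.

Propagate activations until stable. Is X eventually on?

No

X would need S, N, and D (Gate 15), but N never turns on.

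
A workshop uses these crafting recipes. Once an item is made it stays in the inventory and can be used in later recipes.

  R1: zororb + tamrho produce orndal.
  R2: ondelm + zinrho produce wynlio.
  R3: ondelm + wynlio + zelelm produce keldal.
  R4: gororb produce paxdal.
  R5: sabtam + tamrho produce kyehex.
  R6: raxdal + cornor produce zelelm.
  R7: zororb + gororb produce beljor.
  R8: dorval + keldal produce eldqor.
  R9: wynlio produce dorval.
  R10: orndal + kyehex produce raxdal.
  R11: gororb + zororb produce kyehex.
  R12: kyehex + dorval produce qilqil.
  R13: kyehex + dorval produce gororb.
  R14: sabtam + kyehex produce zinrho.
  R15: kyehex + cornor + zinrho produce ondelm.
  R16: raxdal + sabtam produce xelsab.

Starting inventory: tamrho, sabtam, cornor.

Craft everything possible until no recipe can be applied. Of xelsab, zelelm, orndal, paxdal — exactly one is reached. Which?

paxdal

Using R5, sabtam and tamrho make kyehex.
Using R14, sabtam and kyehex make zinrho.
kyehex + cornor + zinrho → ondelm (R15).
Using R2, ondelm and zinrho make wynlio.
Using R9, wynlio makes dorval.
kyehex + dorval → gororb (R13).
Using R4, gororb makes paxdal.
xelsab would need raxdal and sabtam (R16), but raxdal is never obtained. zelelm would need raxdal and cornor (R6), but raxdal is never obtained. orndal would need zororb and tamrho (R1), but zororb is never obtained.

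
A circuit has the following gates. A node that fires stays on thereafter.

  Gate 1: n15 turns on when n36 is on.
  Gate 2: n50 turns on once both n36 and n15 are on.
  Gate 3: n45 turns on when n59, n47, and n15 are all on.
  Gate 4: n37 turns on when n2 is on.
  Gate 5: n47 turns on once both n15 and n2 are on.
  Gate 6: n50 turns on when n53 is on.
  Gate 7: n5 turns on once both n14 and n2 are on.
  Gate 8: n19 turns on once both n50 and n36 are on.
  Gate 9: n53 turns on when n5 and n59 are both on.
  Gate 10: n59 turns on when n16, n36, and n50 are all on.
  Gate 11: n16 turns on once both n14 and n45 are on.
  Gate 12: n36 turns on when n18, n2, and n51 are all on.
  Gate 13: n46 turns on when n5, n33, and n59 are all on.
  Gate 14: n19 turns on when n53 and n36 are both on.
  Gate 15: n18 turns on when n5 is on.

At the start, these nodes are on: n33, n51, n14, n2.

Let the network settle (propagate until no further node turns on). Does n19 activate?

Yes

Gate 7: n14 and n2 on → n5 on.
Gate 15: n5 on → n18 on.
n18, n2, and n51 are on, so n36 turns on (Gate 12).
n36 is on, so n15 turns on (Gate 1).
n36 and n15 are on, so n50 turns on (Gate 2).
n50 and n36 are on, so n19 turns on (Gate 8).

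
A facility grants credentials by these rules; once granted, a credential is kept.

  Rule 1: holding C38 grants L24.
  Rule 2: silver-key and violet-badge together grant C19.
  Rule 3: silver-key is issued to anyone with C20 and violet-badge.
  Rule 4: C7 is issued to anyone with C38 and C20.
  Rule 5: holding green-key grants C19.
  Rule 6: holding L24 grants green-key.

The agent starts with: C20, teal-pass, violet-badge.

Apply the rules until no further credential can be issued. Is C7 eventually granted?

C7 would need C38 and C20 (Rule 4), but C38 is never granted.

No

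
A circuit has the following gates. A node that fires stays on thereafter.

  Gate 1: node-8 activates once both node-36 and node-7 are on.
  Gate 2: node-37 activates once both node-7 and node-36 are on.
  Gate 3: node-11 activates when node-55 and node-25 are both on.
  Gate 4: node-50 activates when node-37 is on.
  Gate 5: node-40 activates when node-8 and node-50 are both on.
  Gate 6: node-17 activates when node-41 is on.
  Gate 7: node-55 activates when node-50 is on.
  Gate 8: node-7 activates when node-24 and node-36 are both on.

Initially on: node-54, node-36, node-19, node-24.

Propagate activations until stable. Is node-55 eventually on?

Gate 8: node-24 and node-36 on → node-7 on.
node-7 and node-36 are on, so node-37 activates (Gate 2).
Gate 4: node-37 on → node-50 on.
Gate 7: node-50 on → node-55 on.

Yes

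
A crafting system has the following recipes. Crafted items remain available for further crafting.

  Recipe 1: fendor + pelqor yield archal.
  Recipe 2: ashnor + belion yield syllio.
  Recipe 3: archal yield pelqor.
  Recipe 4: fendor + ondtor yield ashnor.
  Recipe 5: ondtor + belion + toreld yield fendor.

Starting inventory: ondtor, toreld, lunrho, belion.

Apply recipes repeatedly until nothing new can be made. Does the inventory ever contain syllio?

Yes

Using Recipe 5, ondtor, belion, and toreld make fendor.
Using Recipe 4, fendor and ondtor make ashnor.
ashnor + belion → syllio (Recipe 2).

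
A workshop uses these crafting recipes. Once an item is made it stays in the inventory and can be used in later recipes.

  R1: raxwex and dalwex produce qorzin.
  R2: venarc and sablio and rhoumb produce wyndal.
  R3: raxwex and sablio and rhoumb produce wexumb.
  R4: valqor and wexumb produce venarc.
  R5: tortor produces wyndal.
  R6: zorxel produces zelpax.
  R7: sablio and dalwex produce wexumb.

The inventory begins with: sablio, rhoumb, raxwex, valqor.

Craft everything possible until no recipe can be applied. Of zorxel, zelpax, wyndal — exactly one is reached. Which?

raxwex and sablio and rhoumb → wexumb (R3).
Using R4, valqor and wexumb make venarc.
venarc and sablio and rhoumb → wyndal (R2).
zelpax would need zorxel (R6), but zorxel is never obtained. No rule produces zorxel, and it is not given.

wyndal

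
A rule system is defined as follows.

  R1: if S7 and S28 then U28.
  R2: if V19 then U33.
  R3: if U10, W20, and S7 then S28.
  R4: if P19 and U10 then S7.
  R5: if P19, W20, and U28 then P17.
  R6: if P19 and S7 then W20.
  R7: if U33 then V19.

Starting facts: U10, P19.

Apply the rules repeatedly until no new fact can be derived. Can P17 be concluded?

Yes

P19 and U10 hold, so S7 follows (R4).
From P19 and S7, R6 gives W20.
U10, W20, and S7 hold, so S28 follows (R3).
S7 and S28 hold, so U28 follows (R1).
P19, W20, and U28 hold, so P17 follows (R5).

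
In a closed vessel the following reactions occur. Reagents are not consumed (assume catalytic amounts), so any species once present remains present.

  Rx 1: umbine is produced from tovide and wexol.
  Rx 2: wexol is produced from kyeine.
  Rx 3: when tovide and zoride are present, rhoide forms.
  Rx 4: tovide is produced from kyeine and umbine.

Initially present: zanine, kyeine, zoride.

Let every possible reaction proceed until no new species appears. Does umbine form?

No

umbine would need tovide and wexol (Rx 1), but tovide never forms.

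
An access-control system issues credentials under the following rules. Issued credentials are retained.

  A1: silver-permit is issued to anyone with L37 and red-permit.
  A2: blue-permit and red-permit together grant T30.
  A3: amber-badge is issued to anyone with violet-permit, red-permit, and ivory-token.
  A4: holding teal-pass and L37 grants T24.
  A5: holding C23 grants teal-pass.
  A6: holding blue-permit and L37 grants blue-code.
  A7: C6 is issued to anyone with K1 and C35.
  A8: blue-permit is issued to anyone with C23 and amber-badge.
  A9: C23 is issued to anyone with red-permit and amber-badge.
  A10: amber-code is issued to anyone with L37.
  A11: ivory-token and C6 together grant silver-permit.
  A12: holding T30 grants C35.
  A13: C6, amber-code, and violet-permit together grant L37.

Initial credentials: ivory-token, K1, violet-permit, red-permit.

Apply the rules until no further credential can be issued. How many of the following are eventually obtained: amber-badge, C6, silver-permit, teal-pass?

Holding violet-permit, red-permit, and ivory-token grants amber-badge (A3).
Holding red-permit and amber-badge grants C23 (A9).
Holding C23 and amber-badge grants blue-permit (A8).
Holding C23 grants teal-pass (A5).
Holding blue-permit and red-permit grants T30 (A2).
Holding T30 grants C35 (A12).
Holding K1 and C35 grants C6 (A7).
Holding ivory-token and C6 grants silver-permit (A11).
amber-badge: reached.
C6: reached.
silver-permit: reached.
teal-pass: reached.
All 4 are reached.

4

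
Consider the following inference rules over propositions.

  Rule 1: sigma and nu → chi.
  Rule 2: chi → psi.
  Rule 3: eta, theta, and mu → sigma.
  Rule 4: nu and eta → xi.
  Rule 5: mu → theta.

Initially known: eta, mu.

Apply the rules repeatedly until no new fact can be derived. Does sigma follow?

Yes

From mu, Rule 5 gives theta.
From eta, theta, and mu, Rule 3 gives sigma.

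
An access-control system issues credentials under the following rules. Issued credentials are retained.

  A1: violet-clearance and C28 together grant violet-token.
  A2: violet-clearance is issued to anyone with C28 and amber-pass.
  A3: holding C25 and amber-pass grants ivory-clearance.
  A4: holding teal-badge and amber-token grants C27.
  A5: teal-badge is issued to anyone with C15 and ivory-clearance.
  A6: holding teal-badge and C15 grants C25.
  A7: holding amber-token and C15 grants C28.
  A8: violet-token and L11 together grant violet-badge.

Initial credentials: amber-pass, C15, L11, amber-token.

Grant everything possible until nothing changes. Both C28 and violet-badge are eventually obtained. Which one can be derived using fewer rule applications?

C28

C28: Holding amber-token and C15 grants C28 (A7). [1 rule application]
violet-badge: Holding amber-token and C15 grants C28 (A7). Holding C28 and amber-pass grants violet-clearance (A2). Holding violet-clearance and C28 grants violet-token (A1). Holding violet-token and L11 grants violet-badge (A8). [4 rule applications]
C28 needs fewer.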